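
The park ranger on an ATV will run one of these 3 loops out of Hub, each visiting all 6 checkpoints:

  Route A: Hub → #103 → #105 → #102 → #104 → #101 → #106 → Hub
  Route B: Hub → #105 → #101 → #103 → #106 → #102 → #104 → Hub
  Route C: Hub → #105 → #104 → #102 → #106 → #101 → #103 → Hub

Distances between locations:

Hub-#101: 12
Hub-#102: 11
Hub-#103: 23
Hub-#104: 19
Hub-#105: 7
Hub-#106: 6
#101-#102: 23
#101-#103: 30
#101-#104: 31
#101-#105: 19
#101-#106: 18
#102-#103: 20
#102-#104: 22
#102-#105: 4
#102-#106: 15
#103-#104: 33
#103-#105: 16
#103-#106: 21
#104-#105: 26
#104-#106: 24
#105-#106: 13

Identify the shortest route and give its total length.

Route A: 23 + 16 + 4 + 22 + 31 + 18 + 6 = 120
Route B: 7 + 19 + 30 + 21 + 15 + 22 + 19 = 133
Route C: 7 + 26 + 22 + 15 + 18 + 30 + 23 = 141

120 — Route A is the shortest.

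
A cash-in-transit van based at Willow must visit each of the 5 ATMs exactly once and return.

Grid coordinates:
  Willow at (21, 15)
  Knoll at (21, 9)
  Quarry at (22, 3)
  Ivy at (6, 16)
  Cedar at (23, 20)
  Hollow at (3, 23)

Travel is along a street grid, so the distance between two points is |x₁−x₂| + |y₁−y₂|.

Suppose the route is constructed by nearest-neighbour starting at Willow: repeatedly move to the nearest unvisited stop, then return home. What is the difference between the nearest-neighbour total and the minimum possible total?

From Willow: Knoll=6, Cedar=7, Quarry=13, Ivy=16, Hollow=26 → choose Knoll (6).
From Knoll: Quarry=7, Cedar=13, Ivy=22, Hollow=32 → choose Quarry (7).
From Quarry: Cedar=18, Ivy=29, Hollow=39 → choose Cedar (18).
From Cedar: Ivy=21, Hollow=23 → choose Ivy (21).
From Ivy: Hollow=10 → choose Hollow (10).
NN route Willow → Knoll → Quarry → Cedar → Ivy → Hollow → Willow costs 88.
Optimal: Willow → Knoll → Quarry → Cedar → Hollow → Ivy → Willow costs 80 (by enumerating all 60 distinct tours).
Excess = 88 − 80 = 8.

8 longer than the optimal tour.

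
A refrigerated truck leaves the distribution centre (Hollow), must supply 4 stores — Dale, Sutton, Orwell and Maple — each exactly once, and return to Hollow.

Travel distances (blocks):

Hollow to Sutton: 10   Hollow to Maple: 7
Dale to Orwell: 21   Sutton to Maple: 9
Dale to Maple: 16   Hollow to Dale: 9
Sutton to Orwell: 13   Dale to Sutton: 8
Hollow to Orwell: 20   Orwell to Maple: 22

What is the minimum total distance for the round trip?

Shortest round trip = 59 blocks.

There are 12 distinct closed tours to check (reversals are equivalent).
Hollow - Dale - Sutton - Orwell - Maple - Hollow: 9+8+13+22+7 = 59
Hollow - Dale - Sutton - Maple - Orwell - Hollow: 9+8+9+22+20 = 68
Hollow - Dale - Orwell - Sutton - Maple - Hollow: 9+21+13+9+7 = 59
Hollow - Dale - Orwell - Maple - Sutton - Hollow: 9+21+22+9+10 = 71
Hollow - Dale - Maple - Sutton - Orwell - Hollow: 9+16+9+13+20 = 67
Hollow - Dale - Maple - Orwell - Sutton - Hollow: 9+16+22+13+10 = 70
Hollow - Sutton - Dale - Orwell - Maple - Hollow: 10+8+21+22+7 = 68
Hollow - Sutton - Dale - Maple - Orwell - Hollow: 10+8+16+22+20 = 76
Hollow - Sutton - Orwell - Dale - Maple - Hollow: 10+13+21+16+7 = 67
Hollow - Sutton - Maple - Dale - Orwell - Hollow: 10+9+16+21+20 = 76
Hollow - Orwell - Dale - Sutton - Maple - Hollow: 20+21+8+9+7 = 65
Hollow - Orwell - Sutton - Dale - Maple - Hollow: 20+13+8+16+7 = 64
The minimum is 59.
One optimal route: Hollow → Dale → Sutton → Orwell → Maple → Hollow (or its reverse).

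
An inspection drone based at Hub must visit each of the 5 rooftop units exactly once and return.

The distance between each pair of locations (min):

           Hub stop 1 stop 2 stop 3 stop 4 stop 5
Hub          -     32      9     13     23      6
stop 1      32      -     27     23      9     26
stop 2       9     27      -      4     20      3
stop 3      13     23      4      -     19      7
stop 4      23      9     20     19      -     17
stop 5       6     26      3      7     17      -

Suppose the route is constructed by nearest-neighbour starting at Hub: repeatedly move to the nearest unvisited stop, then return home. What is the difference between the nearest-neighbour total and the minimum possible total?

The nearest-neighbour route is 5 min longer than optimal.

From Hub: stop 5=6, stop 2=9, stop 3=13, stop 4=23, stop 1=32 → choose stop 5 (6).
From stop 5: stop 2=3, stop 3=7, stop 4=17, stop 1=26 → choose stop 2 (3).
From stop 2: stop 3=4, stop 4=20, stop 1=27 → choose stop 3 (4).
From stop 3: stop 4=19, stop 1=23 → choose stop 4 (19).
From stop 4: stop 1=9 → choose stop 1 (9).
NN route Hub → stop 5 → stop 2 → stop 3 → stop 4 → stop 1 → Hub costs 73.
Optimal: Hub → stop 2 → stop 3 → stop 1 → stop 4 → stop 5 → Hub costs 68 (by enumerating all 60 distinct tours).
Excess = 73 − 68 = 5.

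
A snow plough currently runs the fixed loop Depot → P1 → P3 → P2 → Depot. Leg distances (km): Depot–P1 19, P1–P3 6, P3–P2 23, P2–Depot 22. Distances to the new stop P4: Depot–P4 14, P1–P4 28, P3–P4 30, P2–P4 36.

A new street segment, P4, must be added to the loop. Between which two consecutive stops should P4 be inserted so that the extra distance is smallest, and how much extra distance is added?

Adding 23 km by placing P4 on the Depot–P1 leg.

Insertion cost between consecutive stops i–j is d(i,P4) + d(P4,j) − d(i,j):
  between Depot and P1: 14 + 28 − 19 = 23
  between P1 and P3: 28 + 30 − 6 = 52
  between P3 and P2: 30 + 36 − 23 = 43
  between P2 and Depot: 36 + 14 − 22 = 28
Cheapest insertion is between Depot and P1, adding 23.
New total = 70 + 23 = 93.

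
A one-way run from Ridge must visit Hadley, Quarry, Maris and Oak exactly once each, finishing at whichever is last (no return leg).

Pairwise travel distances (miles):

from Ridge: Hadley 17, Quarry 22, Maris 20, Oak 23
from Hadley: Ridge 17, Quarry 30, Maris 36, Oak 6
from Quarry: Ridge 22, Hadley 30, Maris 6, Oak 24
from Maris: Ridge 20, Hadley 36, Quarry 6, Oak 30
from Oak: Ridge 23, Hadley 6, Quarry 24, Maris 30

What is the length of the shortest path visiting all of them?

There are 4! = 24 possible orderings.
Ridge → Hadley → Quarry → Maris → Oak: 17+30+6+30 = 83
Ridge → Hadley → Quarry → Oak → Maris: 17+30+24+30 = 101
Ridge → Hadley → Maris → Quarry → Oak: 17+36+6+24 = 83
Ridge → Hadley → Maris → Oak → Quarry: 17+36+30+24 = 107
Ridge → Hadley → Oak → Quarry → Maris: 17+6+24+6 = 53
Ridge → Hadley → Oak → Maris → Quarry: 17+6+30+6 = 59
Ridge → Quarry → Hadley → Maris → Oak: 22+30+36+30 = 118
Ridge → Quarry → Hadley → Oak → Maris: 22+30+6+30 = 88
Ridge → Quarry → Maris → Hadley → Oak: 22+6+36+6 = 70
Ridge → Quarry → Maris → Oak → Hadley: 22+6+30+6 = 64
Ridge → Quarry → Oak → Hadley → Maris: 22+24+6+36 = 88
Ridge → Quarry → Oak → Maris → Hadley: 22+24+30+36 = 112
Ridge → Maris → Hadley → Quarry → Oak: 20+36+30+24 = 110
Ridge → Maris → Hadley → Oak → Quarry: 20+36+6+24 = 86
… (10 more)
The minimum is 53.
One shortest path: Ridge → Hadley → Oak → Quarry → Maris.

Minimum one-way distance = 53 miles.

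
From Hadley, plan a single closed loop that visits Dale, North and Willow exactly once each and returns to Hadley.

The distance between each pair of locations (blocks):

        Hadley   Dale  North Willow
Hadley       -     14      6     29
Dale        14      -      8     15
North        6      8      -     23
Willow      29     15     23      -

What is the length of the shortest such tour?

There are 3 distinct closed tours to check (reversals are equivalent).
Hadley→Dale→North→Willow→Hadley: 14+8+23+29 = 74
Hadley→Dale→Willow→North→Hadley: 14+15+23+6 = 58
Hadley→North→Dale→Willow→Hadley: 6+8+15+29 = 58
The minimum is 58.
One optimal route: Hadley → Dale → Willow → North → Hadley (or its reverse).

Shortest round trip = 58 blocks.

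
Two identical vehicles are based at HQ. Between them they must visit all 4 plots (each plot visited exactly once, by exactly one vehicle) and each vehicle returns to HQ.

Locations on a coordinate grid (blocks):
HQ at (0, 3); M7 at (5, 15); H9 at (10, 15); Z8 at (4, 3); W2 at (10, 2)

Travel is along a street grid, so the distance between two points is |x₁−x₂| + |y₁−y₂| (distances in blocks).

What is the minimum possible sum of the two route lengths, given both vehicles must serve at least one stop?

Try each way of splitting the stops between the two vehicles (each non-empty) and, for each split, find the best tour for each vehicle:
  {M7} + {H9, Z8, W2}: 34 + 46 = 80
  {H9} + {M7, Z8, W2}: 44 + 46 = 90
  {M7, H9} + {Z8, W2}: 44 + 22 = 66
  {Z8} + {M7, H9, W2}: 8 + 46 = 54
  {M7, Z8} + {H9, W2}: 34 + 46 = 80
  {H9, Z8} + {M7, W2}: 44 + 46 = 90
  … (7 splits in total)
Best: vehicle 1 HQ → Z8 → HQ = 8; vehicle 2 HQ → M7 → H9 → W2 → HQ = 46; combined 54.

Minimum combined distance: 54 blocks.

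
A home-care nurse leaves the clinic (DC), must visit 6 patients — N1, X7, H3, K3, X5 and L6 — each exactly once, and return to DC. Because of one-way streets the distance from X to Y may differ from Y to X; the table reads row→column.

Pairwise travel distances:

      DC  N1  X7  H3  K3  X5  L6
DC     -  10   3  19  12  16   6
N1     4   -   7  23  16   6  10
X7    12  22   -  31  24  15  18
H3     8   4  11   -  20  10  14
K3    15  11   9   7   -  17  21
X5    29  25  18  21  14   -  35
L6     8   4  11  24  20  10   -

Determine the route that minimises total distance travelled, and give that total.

Shortest round trip = 60.

DC-N1-X7-H3-K3-X5-L6-DC: 10+7+31+20+17+35+8 = 128
DC-N1-X7-H3-K3-L6-X5-DC: 10+7+31+20+21+10+29 = 128
DC-N1-X7-H3-X5-K3-L6-DC: 10+7+31+10+14+21+8 = 101
DC-N1-X7-H3-X5-L6-K3-DC: 10+7+31+10+35+20+15 = 128
DC-N1-X7-H3-L6-K3-X5-DC: 10+7+31+14+20+17+29 = 128
DC-N1-X7-H3-L6-X5-K3-DC: 10+7+31+14+10+14+15 = 101
DC-N1-X7-K3-H3-X5-L6-DC: 10+7+24+7+10+35+8 = 101
DC-N1-X7-K3-H3-L6-X5-DC: 10+7+24+7+14+10+29 = 101
… (712 more)
DC-X7-L6-N1-X5-K3-H3-DC: 3+18+4+6+14+7+8 = 60  ← best
The minimum is 60.
One optimal route: DC → X7 → L6 → N1 → X5 → K3 → H3 → DC.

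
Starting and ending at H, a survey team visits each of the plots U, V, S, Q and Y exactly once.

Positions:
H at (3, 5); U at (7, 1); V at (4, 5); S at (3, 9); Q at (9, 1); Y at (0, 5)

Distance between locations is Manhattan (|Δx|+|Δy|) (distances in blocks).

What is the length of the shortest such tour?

With 5 stops there are 5!/2 = 60 distinct round trips (a route and its reverse cost the same).
H - U - V - S - Q - Y - H: 8+7+5+14+13+3 = 50
H - U - V - S - Y - Q - H: 8+7+5+7+13+10 = 50
H - U - V - Q - S - Y - H: 8+7+9+14+7+3 = 48
H - U - V - Q - Y - S - H: 8+7+9+13+7+4 = 48
H - U - V - Y - S - Q - H: 8+7+4+7+14+10 = 50
H - U - V - Y - Q - S - H: 8+7+4+13+14+4 = 50
H - U - S - V - Q - Y - H: 8+12+5+9+13+3 = 50
H - U - S - V - Y - Q - H: 8+12+5+4+13+10 = 52
H - U - S - Q - V - Y - H: 8+12+14+9+4+3 = 50
H - U - S - Q - Y - V - H: 8+12+14+13+4+1 = 52
H - U - S - Y - V - Q - H: 8+12+7+4+9+10 = 50
H - U - S - Y - Q - V - H: 8+12+7+13+9+1 = 50
H - U - Q - V - S - Y - H: 8+2+9+5+7+3 = 34
H - U - Q - V - Y - S - H: 8+2+9+4+7+4 = 34
… (46 more)
The minimum is 34.
One optimal route: H → U → Q → V → S → Y → H (or its reverse).

Minimum total distance: 34 blocks.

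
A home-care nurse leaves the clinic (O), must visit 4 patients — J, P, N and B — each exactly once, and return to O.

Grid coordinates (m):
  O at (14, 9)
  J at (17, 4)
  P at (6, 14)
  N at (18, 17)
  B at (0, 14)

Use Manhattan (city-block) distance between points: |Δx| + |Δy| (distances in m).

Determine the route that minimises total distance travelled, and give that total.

Minimum total distance: 62 m.

With 4 stops there are 4!/2 = 12 distinct round trips (a route and its reverse cost the same).
O→J→P→N→B→O: 8+21+15+21+19 = 84
O→J→P→B→N→O: 8+21+6+21+12 = 68
O→J→N→P→B→O: 8+14+15+6+19 = 62
O→J→N→B→P→O: 8+14+21+6+13 = 62
O→J→B→P→N→O: 8+27+6+15+12 = 68
O→J→B→N→P→O: 8+27+21+15+13 = 84
O→P→J→N→B→O: 13+21+14+21+19 = 88
O→P→J→B→N→O: 13+21+27+21+12 = 94
O→P→N→J→B→O: 13+15+14+27+19 = 88
O→P→B→J→N→O: 13+6+27+14+12 = 72
O→N→J→P→B→O: 12+14+21+6+19 = 72
O→N→P→J→B→O: 12+15+21+27+19 = 94
The minimum is 62.
One optimal route: O → J → N → P → B → O (or its reverse).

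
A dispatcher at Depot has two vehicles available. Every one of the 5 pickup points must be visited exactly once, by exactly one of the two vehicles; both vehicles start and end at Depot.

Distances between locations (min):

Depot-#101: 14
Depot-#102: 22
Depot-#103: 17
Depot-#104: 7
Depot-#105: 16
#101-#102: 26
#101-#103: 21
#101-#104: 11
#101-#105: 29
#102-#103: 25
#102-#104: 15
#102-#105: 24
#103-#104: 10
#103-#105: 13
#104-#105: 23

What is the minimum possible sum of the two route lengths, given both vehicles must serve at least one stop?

Minimum combined distance: 104 min.

Try each way of splitting the stops between the two vehicles (each non-empty) and, for each split, find the best tour for each vehicle:
  {#101} + {#102, #103, #104, #105}: 28 + 76 = 104
  {#102} + {#101, #103, #104, #105}: 44 + 64 = 108
  {#101, #102} + {#103, #104, #105}: 62 + 46 = 108
  {#103} + {#101, #102, #104, #105}: 34 + 80 = 114
  {#101, #103} + {#102, #104, #105}: 52 + 62 = 114
  {#102, #103} + {#101, #104, #105}: 64 + 63 = 127
  … (15 splits in total)
Best: vehicle 1 Depot → #101 → Depot = 28; vehicle 2 Depot → #102 → #104 → #103 → #105 → Depot = 76; combined 104.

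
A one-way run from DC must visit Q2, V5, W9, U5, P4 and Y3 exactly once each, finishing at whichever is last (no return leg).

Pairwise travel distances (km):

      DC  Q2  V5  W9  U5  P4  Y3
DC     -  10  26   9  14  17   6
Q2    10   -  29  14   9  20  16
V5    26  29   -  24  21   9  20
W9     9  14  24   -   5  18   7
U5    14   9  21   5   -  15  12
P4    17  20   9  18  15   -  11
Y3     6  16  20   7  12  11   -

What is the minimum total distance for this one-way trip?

Shortest open route: 51 km.

There are 6! = 720 possible orderings.
DC - Q2 - V5 - W9 - U5 - P4 - Y3: 10+29+24+5+15+11 = 94
DC - Q2 - V5 - W9 - U5 - Y3 - P4: 10+29+24+5+12+11 = 91
DC - Q2 - V5 - W9 - P4 - U5 - Y3: 10+29+24+18+15+12 = 108
DC - Q2 - V5 - W9 - P4 - Y3 - U5: 10+29+24+18+11+12 = 104
DC - Q2 - V5 - W9 - Y3 - U5 - P4: 10+29+24+7+12+15 = 97
DC - Q2 - V5 - W9 - Y3 - P4 - U5: 10+29+24+7+11+15 = 96
DC - Q2 - V5 - U5 - W9 - P4 - Y3: 10+29+21+5+18+11 = 94
DC - Q2 - V5 - U5 - W9 - Y3 - P4: 10+29+21+5+7+11 = 83
… (712 more)
DC - Q2 - U5 - W9 - Y3 - P4 - V5: 10+9+5+7+11+9 = 51  ← best
The minimum is 51.
One shortest path: DC → Q2 → U5 → W9 → Y3 → P4 → V5.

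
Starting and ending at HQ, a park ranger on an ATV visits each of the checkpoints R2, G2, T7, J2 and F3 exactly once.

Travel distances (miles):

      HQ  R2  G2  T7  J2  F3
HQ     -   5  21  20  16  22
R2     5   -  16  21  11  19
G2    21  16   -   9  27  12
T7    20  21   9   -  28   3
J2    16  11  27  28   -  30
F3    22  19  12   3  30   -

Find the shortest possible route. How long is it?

With 5 stops there are 5!/2 = 60 distinct round trips (a route and its reverse cost the same).
HQ → R2 → G2 → T7 → J2 → F3 → HQ: 5+16+9+28+30+22 = 110
HQ → R2 → G2 → T7 → F3 → J2 → HQ: 5+16+9+3+30+16 = 79
HQ → R2 → G2 → J2 → T7 → F3 → HQ: 5+16+27+28+3+22 = 101
HQ → R2 → G2 → J2 → F3 → T7 → HQ: 5+16+27+30+3+20 = 101
HQ → R2 → G2 → F3 → T7 → J2 → HQ: 5+16+12+3+28+16 = 80
HQ → R2 → G2 → F3 → J2 → T7 → HQ: 5+16+12+30+28+20 = 111
HQ → R2 → T7 → G2 → J2 → F3 → HQ: 5+21+9+27+30+22 = 114
HQ → R2 → T7 → G2 → F3 → J2 → HQ: 5+21+9+12+30+16 = 93
HQ → R2 → T7 → J2 → G2 → F3 → HQ: 5+21+28+27+12+22 = 115
HQ → R2 → T7 → J2 → F3 → G2 → HQ: 5+21+28+30+12+21 = 117
HQ → R2 → T7 → F3 → G2 → J2 → HQ: 5+21+3+12+27+16 = 84
HQ → R2 → T7 → F3 → J2 → G2 → HQ: 5+21+3+30+27+21 = 107
HQ → R2 → J2 → G2 → T7 → F3 → HQ: 5+11+27+9+3+22 = 77
HQ → R2 → J2 → G2 → F3 → T7 → HQ: 5+11+27+12+3+20 = 78
… (46 more)
The minimum is 77.
One optimal route: HQ → R2 → J2 → G2 → T7 → F3 → HQ (or its reverse).

Shortest round trip = 77 miles.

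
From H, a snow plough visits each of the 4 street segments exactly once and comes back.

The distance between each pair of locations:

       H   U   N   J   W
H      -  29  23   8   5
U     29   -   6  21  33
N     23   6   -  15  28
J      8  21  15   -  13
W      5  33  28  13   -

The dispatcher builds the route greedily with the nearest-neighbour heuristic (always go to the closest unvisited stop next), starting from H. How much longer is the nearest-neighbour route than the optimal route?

Excess over optimum: 1.

From H: W=5, J=8, N=23, U=29 → choose W (5).
From W: J=13, N=28, U=33 → choose J (13).
From J: N=15, U=21 → choose N (15).
From N: U=6 → choose U (6).
NN route H → W → J → N → U → H costs 68.
Optimal: H → J → N → U → W → H costs 67 (by enumerating all 12 distinct tours).
Excess = 68 − 67 = 1.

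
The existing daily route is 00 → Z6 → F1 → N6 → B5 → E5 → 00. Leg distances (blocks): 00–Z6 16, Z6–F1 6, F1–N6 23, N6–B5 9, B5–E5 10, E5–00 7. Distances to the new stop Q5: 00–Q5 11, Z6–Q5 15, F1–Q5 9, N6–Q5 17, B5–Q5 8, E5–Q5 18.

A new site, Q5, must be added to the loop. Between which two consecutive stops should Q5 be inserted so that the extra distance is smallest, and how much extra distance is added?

+3 blocks — insert Q5 between F1 and N6.

Insertion cost between consecutive stops i–j is d(i,Q5) + d(Q5,j) − d(i,j):
  between 00 and Z6: 11 + 15 − 16 = 10
  between Z6 and F1: 15 + 9 − 6 = 18
  between F1 and N6: 9 + 17 − 23 = 3
  between N6 and B5: 17 + 8 − 9 = 16
  between B5 and E5: 8 + 18 − 10 = 16
  between E5 and 00: 18 + 11 − 7 = 22
Cheapest insertion is between F1 and N6, adding 3.
New total = 71 + 3 = 74.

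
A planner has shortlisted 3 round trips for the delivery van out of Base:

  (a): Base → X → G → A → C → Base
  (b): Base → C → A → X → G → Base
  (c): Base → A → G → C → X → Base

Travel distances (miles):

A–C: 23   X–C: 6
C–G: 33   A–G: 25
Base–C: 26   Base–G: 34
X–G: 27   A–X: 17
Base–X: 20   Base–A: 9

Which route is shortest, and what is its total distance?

(a): 20 + 27 + 25 + 23 + 26 = 121
(b): 26 + 23 + 17 + 27 + 34 = 127
(c): 9 + 25 + 33 + 6 + 20 = 93

93 miles — (c) is the shortest.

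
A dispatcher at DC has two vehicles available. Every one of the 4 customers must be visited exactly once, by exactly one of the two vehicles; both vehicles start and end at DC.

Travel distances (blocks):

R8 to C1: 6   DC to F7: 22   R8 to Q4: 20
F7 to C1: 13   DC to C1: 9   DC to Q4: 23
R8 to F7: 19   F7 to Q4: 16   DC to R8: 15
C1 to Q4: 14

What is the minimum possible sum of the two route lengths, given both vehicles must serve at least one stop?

91 blocks — the smallest possible combined total.

There are 2^3 − 1 = 7 ways to divide the 4 stops into two non-empty groups. For each, the best each vehicle can do is its own shortest tour through its group:
  {R8} + {F7, C1, Q4}: 30 + 61 = 91
  {F7} + {R8, C1, Q4}: 44 + 58 = 102
  {R8, F7} + {C1, Q4}: 56 + 46 = 102
  {C1} + {R8, F7, Q4}: 18 + 73 = 91
  {R8, C1} + {F7, Q4}: 30 + 61 = 91
  {F7, C1} + {R8, Q4}: 44 + 58 = 102
  … (7 splits in total)
Best: vehicle 1 DC → R8 → DC = 30; vehicle 2 DC → F7 → Q4 → C1 → DC = 61; combined 91.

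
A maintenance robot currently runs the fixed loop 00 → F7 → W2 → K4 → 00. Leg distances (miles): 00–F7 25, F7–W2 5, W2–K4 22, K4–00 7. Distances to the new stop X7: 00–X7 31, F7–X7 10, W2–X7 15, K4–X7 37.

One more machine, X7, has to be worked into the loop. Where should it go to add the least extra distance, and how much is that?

+16 miles — insert X7 between 00 and F7.

Insertion cost between consecutive stops i–j is d(i,X7) + d(X7,j) − d(i,j):
  between 00 and F7: 31 + 10 − 25 = 16
  between F7 and W2: 10 + 15 − 5 = 20
  between W2 and K4: 15 + 37 − 22 = 30
  between K4 and 00: 37 + 31 − 7 = 61
Cheapest insertion is between 00 and F7, adding 16.
New total = 59 + 16 = 75.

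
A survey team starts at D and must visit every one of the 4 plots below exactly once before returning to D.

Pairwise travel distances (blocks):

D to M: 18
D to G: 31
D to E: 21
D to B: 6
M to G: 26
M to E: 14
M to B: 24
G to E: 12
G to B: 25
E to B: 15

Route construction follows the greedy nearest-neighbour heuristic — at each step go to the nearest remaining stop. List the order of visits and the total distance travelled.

At D the remaining stops are B 6, M 18, E 21, G 31; go to B.
At B the remaining stops are E 15, M 24, G 25; go to E.
At E the remaining stops are G 12, M 14; go to G.
At G the remaining stops are M 26; go to M.
Return M→D: 18.
Total = 6 + 15 + 12 + 26 + 18 = 77.

77 blocks along D → B → E → G → M → D.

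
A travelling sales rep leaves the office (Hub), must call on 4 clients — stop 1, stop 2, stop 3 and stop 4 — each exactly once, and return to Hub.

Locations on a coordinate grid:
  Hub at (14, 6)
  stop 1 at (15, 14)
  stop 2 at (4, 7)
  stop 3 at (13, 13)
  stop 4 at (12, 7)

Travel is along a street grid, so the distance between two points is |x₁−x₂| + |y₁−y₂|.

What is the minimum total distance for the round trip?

With 4 stops there are 4!/2 = 12 distinct round trips (a route and its reverse cost the same).
Hub→stop 1→stop 2→stop 3→stop 4→Hub: 9+18+15+7+3 = 52
Hub→stop 1→stop 2→stop 4→stop 3→Hub: 9+18+8+7+8 = 50
Hub→stop 1→stop 3→stop 2→stop 4→Hub: 9+3+15+8+3 = 38
Hub→stop 1→stop 3→stop 4→stop 2→Hub: 9+3+7+8+11 = 38
Hub→stop 1→stop 4→stop 2→stop 3→Hub: 9+10+8+15+8 = 50
Hub→stop 1→stop 4→stop 3→stop 2→Hub: 9+10+7+15+11 = 52
Hub→stop 2→stop 1→stop 3→stop 4→Hub: 11+18+3+7+3 = 42
Hub→stop 2→stop 1→stop 4→stop 3→Hub: 11+18+10+7+8 = 54
Hub→stop 2→stop 3→stop 1→stop 4→Hub: 11+15+3+10+3 = 42
Hub→stop 2→stop 4→stop 1→stop 3→Hub: 11+8+10+3+8 = 40
Hub→stop 3→stop 1→stop 2→stop 4→Hub: 8+3+18+8+3 = 40
Hub→stop 3→stop 2→stop 1→stop 4→Hub: 8+15+18+10+3 = 54
The minimum is 38.
One optimal route: Hub → stop 1 → stop 3 → stop 2 → stop 4 → Hub (or its reverse).

Shortest round trip = 38.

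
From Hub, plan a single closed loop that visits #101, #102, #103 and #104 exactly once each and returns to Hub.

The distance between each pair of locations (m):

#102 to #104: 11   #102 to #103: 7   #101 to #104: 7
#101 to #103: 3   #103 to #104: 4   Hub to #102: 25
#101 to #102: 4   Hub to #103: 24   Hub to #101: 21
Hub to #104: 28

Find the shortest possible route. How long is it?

With 4 stops there are 4!/2 = 12 distinct round trips (a route and its reverse cost the same).
Hub-#101-#102-#103-#104-Hub: 21+4+7+4+28 = 64
Hub-#101-#102-#104-#103-Hub: 21+4+11+4+24 = 64
Hub-#101-#103-#102-#104-Hub: 21+3+7+11+28 = 70
Hub-#101-#103-#104-#102-Hub: 21+3+4+11+25 = 64
Hub-#101-#104-#102-#103-Hub: 21+7+11+7+24 = 70
Hub-#101-#104-#103-#102-Hub: 21+7+4+7+25 = 64
Hub-#102-#101-#103-#104-Hub: 25+4+3+4+28 = 64
Hub-#102-#101-#104-#103-Hub: 25+4+7+4+24 = 64
Hub-#102-#103-#101-#104-Hub: 25+7+3+7+28 = 70
Hub-#102-#104-#101-#103-Hub: 25+11+7+3+24 = 70
Hub-#103-#101-#102-#104-Hub: 24+3+4+11+28 = 70
Hub-#103-#102-#101-#104-Hub: 24+7+4+7+28 = 70
The minimum is 64.
One optimal route: Hub → #101 → #102 → #103 → #104 → Hub (or its reverse).

64 m — the shortest possible round trip.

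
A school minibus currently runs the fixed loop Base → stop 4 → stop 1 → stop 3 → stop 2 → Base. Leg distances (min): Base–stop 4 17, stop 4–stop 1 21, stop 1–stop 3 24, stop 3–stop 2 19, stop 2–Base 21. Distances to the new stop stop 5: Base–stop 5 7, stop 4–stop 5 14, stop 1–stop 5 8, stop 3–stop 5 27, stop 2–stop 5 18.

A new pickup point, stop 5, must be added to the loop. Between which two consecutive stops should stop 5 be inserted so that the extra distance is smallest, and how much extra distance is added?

Insertion cost between consecutive stops i–j is d(i,stop 5) + d(stop 5,j) − d(i,j):
  between Base and stop 4: 7 + 14 − 17 = 4
  between stop 4 and stop 1: 14 + 8 − 21 = 1
  between stop 1 and stop 3: 8 + 27 − 24 = 11
  between stop 3 and stop 2: 27 + 18 − 19 = 26
  between stop 2 and Base: 18 + 7 − 21 = 4
Cheapest insertion is between stop 4 and stop 1, adding 1.
New total = 102 + 1 = 103.

Adding 1 min by placing stop 5 on the stop 4–stop 1 leg.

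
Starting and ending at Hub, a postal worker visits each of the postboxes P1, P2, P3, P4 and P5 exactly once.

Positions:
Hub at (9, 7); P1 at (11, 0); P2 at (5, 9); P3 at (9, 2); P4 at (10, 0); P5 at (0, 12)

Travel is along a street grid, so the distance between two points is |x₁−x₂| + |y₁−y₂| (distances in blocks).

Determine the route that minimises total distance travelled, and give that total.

Minimum total distance: 46 blocks.

There are 60 distinct closed tours to check (reversals are equivalent).
Hub - P1 - P2 - P3 - P4 - P5 - Hub: 9+15+11+3+22+14 = 74
Hub - P1 - P2 - P3 - P5 - P4 - Hub: 9+15+11+19+22+8 = 84
Hub - P1 - P2 - P4 - P3 - P5 - Hub: 9+15+14+3+19+14 = 74
Hub - P1 - P2 - P4 - P5 - P3 - Hub: 9+15+14+22+19+5 = 84
Hub - P1 - P2 - P5 - P3 - P4 - Hub: 9+15+8+19+3+8 = 62
Hub - P1 - P2 - P5 - P4 - P3 - Hub: 9+15+8+22+3+5 = 62
Hub - P1 - P3 - P2 - P4 - P5 - Hub: 9+4+11+14+22+14 = 74
Hub - P1 - P3 - P2 - P5 - P4 - Hub: 9+4+11+8+22+8 = 62
Hub - P1 - P3 - P4 - P2 - P5 - Hub: 9+4+3+14+8+14 = 52
Hub - P1 - P3 - P4 - P5 - P2 - Hub: 9+4+3+22+8+6 = 52
Hub - P1 - P3 - P5 - P2 - P4 - Hub: 9+4+19+8+14+8 = 62
Hub - P1 - P3 - P5 - P4 - P2 - Hub: 9+4+19+22+14+6 = 74
Hub - P1 - P4 - P2 - P3 - P5 - Hub: 9+1+14+11+19+14 = 68
Hub - P1 - P4 - P2 - P5 - P3 - Hub: 9+1+14+8+19+5 = 56
… (46 more)
Hub - P1 - P4 - P3 - P2 - P5 - Hub: 9+1+3+11+8+14 = 46  ← best
The minimum is 46.
One optimal route: Hub → P1 → P4 → P3 → P2 → P5 → Hub (or its reverse).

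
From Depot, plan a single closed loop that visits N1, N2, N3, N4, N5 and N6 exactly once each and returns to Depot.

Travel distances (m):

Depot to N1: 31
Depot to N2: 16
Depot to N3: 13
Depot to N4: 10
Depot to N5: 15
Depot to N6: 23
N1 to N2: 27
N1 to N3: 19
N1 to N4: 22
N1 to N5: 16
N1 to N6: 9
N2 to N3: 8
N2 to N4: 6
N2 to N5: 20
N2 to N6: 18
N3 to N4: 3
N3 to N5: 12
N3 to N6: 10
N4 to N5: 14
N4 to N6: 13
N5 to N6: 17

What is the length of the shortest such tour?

Minimum total distance: 74 m.

There are 360 distinct closed tours to check (reversals are equivalent).
Depot-N1-N2-N3-N4-N5-N6-Depot: 31+27+8+3+14+17+23 = 123
Depot-N1-N2-N3-N4-N6-N5-Depot: 31+27+8+3+13+17+15 = 114
Depot-N1-N2-N3-N5-N4-N6-Depot: 31+27+8+12+14+13+23 = 128
Depot-N1-N2-N3-N5-N6-N4-Depot: 31+27+8+12+17+13+10 = 118
Depot-N1-N2-N3-N6-N4-N5-Depot: 31+27+8+10+13+14+15 = 118
Depot-N1-N2-N3-N6-N5-N4-Depot: 31+27+8+10+17+14+10 = 117
Depot-N1-N2-N4-N3-N5-N6-Depot: 31+27+6+3+12+17+23 = 119
Depot-N1-N2-N4-N3-N6-N5-Depot: 31+27+6+3+10+17+15 = 109
… (352 more)
Depot-N4-N2-N3-N6-N1-N5-Depot: 10+6+8+10+9+16+15 = 74  ← best
The minimum is 74.
One optimal route: Depot → N4 → N2 → N3 → N6 → N1 → N5 → Depot (or its reverse).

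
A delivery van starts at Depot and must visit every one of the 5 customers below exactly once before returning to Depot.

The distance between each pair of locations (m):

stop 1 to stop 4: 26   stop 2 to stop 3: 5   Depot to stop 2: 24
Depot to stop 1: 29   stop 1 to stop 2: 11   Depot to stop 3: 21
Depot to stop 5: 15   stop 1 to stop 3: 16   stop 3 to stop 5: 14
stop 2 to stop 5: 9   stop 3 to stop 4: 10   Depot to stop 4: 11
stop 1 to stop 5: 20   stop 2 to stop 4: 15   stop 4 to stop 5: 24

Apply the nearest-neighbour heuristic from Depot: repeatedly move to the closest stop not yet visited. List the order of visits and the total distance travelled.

At Depot the remaining stops are stop 4 11, stop 5 15, stop 3 21, stop 2 24, stop 1 29; go to stop 4.
At stop 4 the remaining stops are stop 3 10, stop 2 15, stop 5 24, stop 1 26; go to stop 3.
At stop 3 the remaining stops are stop 2 5, stop 5 14, stop 1 16; go to stop 2.
At stop 2 the remaining stops are stop 5 9, stop 1 11; go to stop 5.
At stop 5 the remaining stops are stop 1 20; go to stop 1.
Return stop 1→Depot: 29.
Total = 11 + 10 + 5 + 9 + 20 + 29 = 84.

84 m along Depot → stop 4 → stop 3 → stop 2 → stop 5 → stop 1 → Depot.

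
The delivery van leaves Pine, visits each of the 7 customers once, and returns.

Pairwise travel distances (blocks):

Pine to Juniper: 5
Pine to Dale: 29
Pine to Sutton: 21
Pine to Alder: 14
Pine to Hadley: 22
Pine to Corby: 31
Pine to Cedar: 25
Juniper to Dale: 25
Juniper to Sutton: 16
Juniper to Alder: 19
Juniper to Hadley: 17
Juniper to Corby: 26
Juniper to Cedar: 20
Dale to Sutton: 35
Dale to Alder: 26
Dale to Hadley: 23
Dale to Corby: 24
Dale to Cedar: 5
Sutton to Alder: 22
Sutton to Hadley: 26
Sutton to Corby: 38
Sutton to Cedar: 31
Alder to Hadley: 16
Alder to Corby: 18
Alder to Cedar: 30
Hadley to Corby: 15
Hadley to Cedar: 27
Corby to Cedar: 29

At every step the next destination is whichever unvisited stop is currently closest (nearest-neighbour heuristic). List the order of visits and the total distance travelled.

At Pine the remaining stops are Juniper 5, Alder 14, Sutton 21, Hadley 22, Cedar 25, Dale 29, Corby 31; go to Juniper.
At Juniper the remaining stops are Sutton 16, Hadley 17, Alder 19, Cedar 20, Dale 25, Corby 26; go to Sutton.
At Sutton the remaining stops are Alder 22, Hadley 26, Cedar 31, Dale 35, Corby 38; go to Alder.
At Alder the remaining stops are Hadley 16, Corby 18, Dale 26, Cedar 30; go to Hadley.
At Hadley the remaining stops are Corby 15, Dale 23, Cedar 27; go to Corby.
At Corby the remaining stops are Dale 24, Cedar 29; go to Dale.
At Dale the remaining stops are Cedar 5; go to Cedar.
Return Cedar→Pine: 25.
Total = 5 + 16 + 22 + 16 + 15 + 24 + 5 + 25 = 128.

Total distance 128 blocks via the nearest-neighbour route Pine → Juniper → Sutton → Alder → Hadley → Corby → Dale → Cedar → Pine.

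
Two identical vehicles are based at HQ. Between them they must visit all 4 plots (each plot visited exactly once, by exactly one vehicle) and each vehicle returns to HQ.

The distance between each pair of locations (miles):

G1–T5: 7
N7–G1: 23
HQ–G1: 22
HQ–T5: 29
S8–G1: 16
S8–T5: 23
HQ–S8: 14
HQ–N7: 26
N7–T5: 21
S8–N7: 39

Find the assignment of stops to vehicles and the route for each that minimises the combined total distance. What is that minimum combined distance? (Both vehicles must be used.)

There are 2^3 − 1 = 7 ways to divide the 4 stops into two non-empty groups. For each, the best each vehicle can do is its own shortest tour through its group:
  {S8} + {N7, G1, T5}: 28 + 76 = 104
  {N7} + {S8, G1, T5}: 52 + 66 = 118
  {S8, N7} + {G1, T5}: 79 + 58 = 137
  {G1} + {S8, N7, T5}: 44 + 84 = 128
  {S8, G1} + {N7, T5}: 52 + 76 = 128
  {N7, G1} + {S8, T5}: 71 + 66 = 137
  … (7 splits in total)
Best: vehicle 1 HQ → S8 → HQ = 28; vehicle 2 HQ → N7 → T5 → G1 → HQ = 76; combined 104.

104 miles — the smallest possible combined total.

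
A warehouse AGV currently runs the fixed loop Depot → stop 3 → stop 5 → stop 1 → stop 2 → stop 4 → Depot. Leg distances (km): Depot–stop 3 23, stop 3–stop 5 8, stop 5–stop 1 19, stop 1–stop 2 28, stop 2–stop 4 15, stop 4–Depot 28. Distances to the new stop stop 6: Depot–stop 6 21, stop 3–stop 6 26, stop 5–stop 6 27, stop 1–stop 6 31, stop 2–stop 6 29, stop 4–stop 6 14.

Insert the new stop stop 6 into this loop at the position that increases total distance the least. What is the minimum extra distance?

Insertion cost between consecutive stops i–j is d(i,stop 6) + d(stop 6,j) − d(i,j):
  between Depot and stop 3: 21 + 26 − 23 = 24
  between stop 3 and stop 5: 26 + 27 − 8 = 45
  between stop 5 and stop 1: 27 + 31 − 19 = 39
  between stop 1 and stop 2: 31 + 29 − 28 = 32
  between stop 2 and stop 4: 29 + 14 − 15 = 28
  between stop 4 and Depot: 14 + 21 − 28 = 7
Cheapest insertion is between stop 4 and Depot, adding 7.
New total = 121 + 7 = 128.

Minimum extra distance: 7 km, inserting stop 6 between stop 4 and Depot.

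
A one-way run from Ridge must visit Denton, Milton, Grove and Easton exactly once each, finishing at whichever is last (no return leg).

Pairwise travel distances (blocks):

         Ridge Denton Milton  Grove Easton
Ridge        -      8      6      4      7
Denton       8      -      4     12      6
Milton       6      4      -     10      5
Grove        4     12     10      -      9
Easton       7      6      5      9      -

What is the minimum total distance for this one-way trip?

Minimum one-way distance = 22 blocks.

There are 4! = 24 possible orderings.
Ridge - Denton - Milton - Grove - Easton: 8+4+10+9 = 31
Ridge - Denton - Milton - Easton - Grove: 8+4+5+9 = 26
Ridge - Denton - Grove - Milton - Easton: 8+12+10+5 = 35
Ridge - Denton - Grove - Easton - Milton: 8+12+9+5 = 34
Ridge - Denton - Easton - Milton - Grove: 8+6+5+10 = 29
Ridge - Denton - Easton - Grove - Milton: 8+6+9+10 = 33
Ridge - Milton - Denton - Grove - Easton: 6+4+12+9 = 31
Ridge - Milton - Denton - Easton - Grove: 6+4+6+9 = 25
Ridge - Milton - Grove - Denton - Easton: 6+10+12+6 = 34
Ridge - Milton - Grove - Easton - Denton: 6+10+9+6 = 31
Ridge - Milton - Easton - Denton - Grove: 6+5+6+12 = 29
Ridge - Milton - Easton - Grove - Denton: 6+5+9+12 = 32
Ridge - Grove - Denton - Milton - Easton: 4+12+4+5 = 25
Ridge - Grove - Denton - Easton - Milton: 4+12+6+5 = 27
… (10 more)
Ridge - Grove - Easton - Milton - Denton: 4+9+5+4 = 22  ← best
The minimum is 22.
One shortest path: Ridge → Grove → Easton → Milton → Denton.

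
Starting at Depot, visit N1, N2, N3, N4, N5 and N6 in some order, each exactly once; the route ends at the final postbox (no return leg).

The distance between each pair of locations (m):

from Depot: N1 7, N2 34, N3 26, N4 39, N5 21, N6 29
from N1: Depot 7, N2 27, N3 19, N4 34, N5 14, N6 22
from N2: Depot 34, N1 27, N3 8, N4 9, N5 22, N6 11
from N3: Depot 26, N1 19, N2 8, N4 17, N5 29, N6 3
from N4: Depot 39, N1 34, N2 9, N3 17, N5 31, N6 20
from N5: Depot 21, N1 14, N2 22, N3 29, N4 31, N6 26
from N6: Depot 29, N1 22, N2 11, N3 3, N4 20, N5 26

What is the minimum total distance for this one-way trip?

Minimum one-way distance = 67 m.

There are 6! = 720 possible orderings.
Depot → N1 → N2 → N3 → N4 → N5 → N6: 7+27+8+17+31+26 = 116
Depot → N1 → N2 → N3 → N4 → N6 → N5: 7+27+8+17+20+26 = 105
Depot → N1 → N2 → N3 → N5 → N4 → N6: 7+27+8+29+31+20 = 122
Depot → N1 → N2 → N3 → N5 → N6 → N4: 7+27+8+29+26+20 = 117
Depot → N1 → N2 → N3 → N6 → N4 → N5: 7+27+8+3+20+31 = 96
Depot → N1 → N2 → N3 → N6 → N5 → N4: 7+27+8+3+26+31 = 102
Depot → N1 → N2 → N4 → N3 → N5 → N6: 7+27+9+17+29+26 = 115
Depot → N1 → N2 → N4 → N3 → N6 → N5: 7+27+9+17+3+26 = 89
… (712 more)
Depot → N1 → N5 → N6 → N3 → N2 → N4: 7+14+26+3+8+9 = 67  ← best
The minimum is 67.
One shortest path: Depot → N1 → N5 → N6 → N3 → N2 → N4.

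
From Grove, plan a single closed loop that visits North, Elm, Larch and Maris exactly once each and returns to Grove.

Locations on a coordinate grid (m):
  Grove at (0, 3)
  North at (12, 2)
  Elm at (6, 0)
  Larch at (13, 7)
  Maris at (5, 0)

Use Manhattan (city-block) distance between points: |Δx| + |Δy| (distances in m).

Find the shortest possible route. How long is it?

With 4 stops there are 4!/2 = 12 distinct round trips (a route and its reverse cost the same).
Grove-North-Elm-Larch-Maris-Grove: 13+8+14+15+8 = 58
Grove-North-Elm-Maris-Larch-Grove: 13+8+1+15+17 = 54
Grove-North-Larch-Elm-Maris-Grove: 13+6+14+1+8 = 42
Grove-North-Larch-Maris-Elm-Grove: 13+6+15+1+9 = 44
Grove-North-Maris-Elm-Larch-Grove: 13+9+1+14+17 = 54
Grove-North-Maris-Larch-Elm-Grove: 13+9+15+14+9 = 60
Grove-Elm-North-Larch-Maris-Grove: 9+8+6+15+8 = 46
Grove-Elm-North-Maris-Larch-Grove: 9+8+9+15+17 = 58
Grove-Elm-Larch-North-Maris-Grove: 9+14+6+9+8 = 46
Grove-Elm-Maris-North-Larch-Grove: 9+1+9+6+17 = 42
Grove-Larch-North-Elm-Maris-Grove: 17+6+8+1+8 = 40
Grove-Larch-Elm-North-Maris-Grove: 17+14+8+9+8 = 56
The minimum is 40.
One optimal route: Grove → Larch → North → Elm → Maris → Grove (or its reverse).

40 m — the shortest possible round trip.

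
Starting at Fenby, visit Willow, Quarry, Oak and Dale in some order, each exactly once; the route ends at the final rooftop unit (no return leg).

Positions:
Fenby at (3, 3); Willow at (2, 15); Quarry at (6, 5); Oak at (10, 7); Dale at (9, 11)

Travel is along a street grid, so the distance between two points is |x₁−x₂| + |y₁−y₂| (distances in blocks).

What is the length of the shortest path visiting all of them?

Shortest open route: 27 blocks.

There are 4! = 24 possible orderings.
Fenby → Willow → Quarry → Oak → Dale: 13+14+6+5 = 38
Fenby → Willow → Quarry → Dale → Oak: 13+14+9+5 = 41
Fenby → Willow → Oak → Quarry → Dale: 13+16+6+9 = 44
Fenby → Willow → Oak → Dale → Quarry: 13+16+5+9 = 43
Fenby → Willow → Dale → Quarry → Oak: 13+11+9+6 = 39
Fenby → Willow → Dale → Oak → Quarry: 13+11+5+6 = 35
Fenby → Quarry → Willow → Oak → Dale: 5+14+16+5 = 40
Fenby → Quarry → Willow → Dale → Oak: 5+14+11+5 = 35
Fenby → Quarry → Oak → Willow → Dale: 5+6+16+11 = 38
Fenby → Quarry → Oak → Dale → Willow: 5+6+5+11 = 27
Fenby → Quarry → Dale → Willow → Oak: 5+9+11+16 = 41
Fenby → Quarry → Dale → Oak → Willow: 5+9+5+16 = 35
Fenby → Oak → Willow → Quarry → Dale: 11+16+14+9 = 50
Fenby → Oak → Willow → Dale → Quarry: 11+16+11+9 = 47
… (10 more)
The minimum is 27.
One shortest path: Fenby → Quarry → Oak → Dale → Willow.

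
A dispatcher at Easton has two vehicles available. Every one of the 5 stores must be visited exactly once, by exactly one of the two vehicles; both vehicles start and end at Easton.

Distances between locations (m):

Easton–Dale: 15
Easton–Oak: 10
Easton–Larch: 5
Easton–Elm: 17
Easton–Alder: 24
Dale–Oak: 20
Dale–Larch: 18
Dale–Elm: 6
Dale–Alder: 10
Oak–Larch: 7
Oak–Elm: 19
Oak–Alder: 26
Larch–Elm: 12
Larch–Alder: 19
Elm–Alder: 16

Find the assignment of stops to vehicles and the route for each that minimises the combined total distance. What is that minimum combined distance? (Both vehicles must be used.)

Check every non-empty split of the stops between the two vehicles; for each half take its own optimal tour:
  {Dale} + {Oak, Larch, Elm, Alder}: 30 + 69 = 99
  {Oak} + {Dale, Larch, Elm, Alder}: 20 + 57 = 77
  {Dale, Oak} + {Larch, Elm, Alder}: 45 + 57 = 102
  {Larch} + {Dale, Oak, Elm, Alder}: 10 + 69 = 79
  {Dale, Larch} + {Oak, Elm, Alder}: 38 + 69 = 107
  {Oak, Larch} + {Dale, Elm, Alder}: 22 + 57 = 79
  … (15 splits in total)
Best: vehicle 1 Easton → Oak → Easton = 20; vehicle 2 Easton → Larch → Elm → Dale → Alder → Easton = 57; combined 77.

77 m — the smallest possible combined total.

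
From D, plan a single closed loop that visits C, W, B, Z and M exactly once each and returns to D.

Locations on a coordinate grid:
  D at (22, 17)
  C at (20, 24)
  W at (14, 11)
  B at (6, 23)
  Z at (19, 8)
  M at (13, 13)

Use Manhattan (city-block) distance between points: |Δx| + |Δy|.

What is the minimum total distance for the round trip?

With 5 stops there are 5!/2 = 60 distinct round trips (a route and its reverse cost the same).
D → C → W → B → Z → M → D: 9+19+20+28+11+13 = 100
D → C → W → B → M → Z → D: 9+19+20+17+11+12 = 88
D → C → W → Z → B → M → D: 9+19+8+28+17+13 = 94
D → C → W → Z → M → B → D: 9+19+8+11+17+22 = 86
D → C → W → M → B → Z → D: 9+19+3+17+28+12 = 88
D → C → W → M → Z → B → D: 9+19+3+11+28+22 = 92
D → C → B → W → Z → M → D: 9+15+20+8+11+13 = 76
D → C → B → W → M → Z → D: 9+15+20+3+11+12 = 70
D → C → B → Z → W → M → D: 9+15+28+8+3+13 = 76
D → C → B → Z → M → W → D: 9+15+28+11+3+14 = 80
D → C → B → M → W → Z → D: 9+15+17+3+8+12 = 64
D → C → B → M → Z → W → D: 9+15+17+11+8+14 = 74
D → C → Z → W → B → M → D: 9+17+8+20+17+13 = 84
D → C → Z → W → M → B → D: 9+17+8+3+17+22 = 76
… (46 more)
The minimum is 64.
One optimal route: D → C → B → M → W → Z → D (or its reverse).

Minimum total distance: 64.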